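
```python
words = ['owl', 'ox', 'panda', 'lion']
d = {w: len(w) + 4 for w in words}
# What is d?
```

{'owl': 7, 'ox': 6, 'panda': 9, 'lion': 8}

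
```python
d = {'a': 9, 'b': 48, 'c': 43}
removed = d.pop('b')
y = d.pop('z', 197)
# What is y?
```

After line 1: d = {'a': 9, 'b': 48, 'c': 43}
After line 2 (pop 'b' returns 48): d = {'a': 9, 'c': 43}, removed = 48
After line 3 (pop 'z' missing, returns default 197): d = {'a': 9, 'c': 43}, y = 197

197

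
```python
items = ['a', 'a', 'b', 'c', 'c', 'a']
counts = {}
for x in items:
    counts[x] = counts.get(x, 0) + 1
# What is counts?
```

Initial: counts = {}, items = ['a', 'a', 'b', 'c', 'c', 'a']
See 'a': counts = {'a': 1}
See 'a': counts = {'a': 2}
See 'b': counts = {'a': 2, 'b': 1}
See 'c': counts = {'a': 2, 'b': 1, 'c': 1}
See 'c': counts = {'a': 2, 'b': 1, 'c': 2}
See 'a': counts = {'a': 3, 'b': 1, 'c': 2}

{'a': 3, 'b': 1, 'c': 2}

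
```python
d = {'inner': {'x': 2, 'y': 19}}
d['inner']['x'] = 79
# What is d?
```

After line 1: d = {'inner': {'x': 2, 'y': 19}}
After line 2 (inner x overwritten): d = {'inner': {'x': 79, 'y': 19}}

{'inner': {'x': 79, 'y': 19}}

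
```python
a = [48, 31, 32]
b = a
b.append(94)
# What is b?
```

After line 1: a = [48, 31, 32]
After line 2 (b = a is an alias, same object): a = [48, 31, 32], b = [48, 31, 32]
After line 3 (b.append mutates the shared list): a = [48, 31, 32, 94], b = [48, 31, 32, 94]

[48, 31, 32, 94]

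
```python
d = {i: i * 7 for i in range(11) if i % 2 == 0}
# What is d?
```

{0: 0, 2: 14, 4: 28, 6: 42, 8: 56, 10: 70}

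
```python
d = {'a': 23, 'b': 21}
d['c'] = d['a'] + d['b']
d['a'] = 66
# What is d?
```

After line 1: d = {'a': 23, 'b': 21}
After line 2 (d['c'] = 23 + 21): d = {'a': 23, 'b': 21, 'c': 44}
After line 3: d = {'a': 66, 'b': 21, 'c': 44}

{'a': 66, 'b': 21, 'c': 44}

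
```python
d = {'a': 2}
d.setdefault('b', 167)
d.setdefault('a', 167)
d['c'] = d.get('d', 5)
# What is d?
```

After line 1: d = {'a': 2}
After line 2 (setdefault adds 'b'=167): d = {'a': 2, 'b': 167}
After line 3 (setdefault 'a' no-op, already exists): d = {'a': 2, 'b': 167}
After line 4 (get('d', 5) returns default since 'd' not in d): d = {'a': 2, 'b': 167, 'c': 5}

{'a': 2, 'b': 167, 'c': 5}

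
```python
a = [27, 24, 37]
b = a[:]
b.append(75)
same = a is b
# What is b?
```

After line 1: a = [27, 24, 37]
After line 2 (b = a[:] is a shallow copy, new object): a = [27, 24, 37], b = [27, 24, 37]
After line 3 (append only mutates b): a = [27, 24, 37], b = [27, 24, 37, 75]
After line 4 (same = a is b; different objects -> False): same = False

[27, 24, 37, 75]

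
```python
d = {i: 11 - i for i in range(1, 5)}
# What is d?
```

{1: 10, 2: 9, 3: 8, 4: 7}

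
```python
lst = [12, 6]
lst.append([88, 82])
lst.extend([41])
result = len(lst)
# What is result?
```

After line 1: lst = [12, 6]
After line 2 (append adds [88, 82] as single element): lst = [12, 6, [88, 82]]
After line 3 (extend unpacks [41], adds 41): lst = [12, 6, [88, 82], 41]
After line 4: result = len(lst) = 4

4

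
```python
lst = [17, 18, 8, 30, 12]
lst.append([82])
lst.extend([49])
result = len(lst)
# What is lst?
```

After line 1: lst = [17, 18, 8, 30, 12]
After line 2 (append adds [82] as single element): lst = [17, 18, 8, 30, 12, [82]]
After line 3 (extend unpacks [49], adds 49): lst = [17, 18, 8, 30, 12, [82], 49]
After line 4: result = len(lst) = 7

[17, 18, 8, 30, 12, [82], 49]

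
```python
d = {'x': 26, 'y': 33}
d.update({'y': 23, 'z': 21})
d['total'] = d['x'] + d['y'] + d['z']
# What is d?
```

After line 1: d = {'x': 26, 'y': 33}
After line 2 (y overwritten, z added): d = {'x': 26, 'y': 23, 'z': 21}
After line 3 (total = 26 + 23 + 21 = 70): d = {'x': 26, 'y': 23, 'z': 21, 'total': 70}

{'x': 26, 'y': 23, 'z': 21, 'total': 70}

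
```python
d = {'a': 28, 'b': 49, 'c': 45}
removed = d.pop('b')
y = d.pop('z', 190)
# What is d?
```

After line 1: d = {'a': 28, 'b': 49, 'c': 45}
After line 2 (pop 'b' returns 49): d = {'a': 28, 'c': 45}, removed = 49
After line 3 (pop 'z' missing, returns default 190): d = {'a': 28, 'c': 45}, y = 190

{'a': 28, 'c': 45}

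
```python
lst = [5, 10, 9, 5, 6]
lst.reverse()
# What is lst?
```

[6, 5, 9, 10, 5]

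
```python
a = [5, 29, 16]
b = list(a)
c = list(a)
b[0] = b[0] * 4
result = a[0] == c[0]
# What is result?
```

After line 1: a = [5, 29, 16]
After line 2 (b = list(a), copy): a = [5, 29, 16], b = [5, 29, 16]
After line 3 (c = list(a) is a copy, new object): c = [5, 29, 16]
After line 4 (b[0] = 5 * 4 = 20; only b mutates (copy)): a = [5, 29, 16], b = [20, 29, 16], c = [5, 29, 16]
After line 5 (a[0] = 5, c[0] = 5; result = True)

True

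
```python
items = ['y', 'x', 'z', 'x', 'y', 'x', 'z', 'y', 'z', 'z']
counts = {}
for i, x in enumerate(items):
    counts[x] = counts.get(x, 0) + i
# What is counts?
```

Initial: counts = {}, items = ['y', 'x', 'z', 'x', 'y', 'x', 'z', 'y', 'z', 'z']
i=0, x='y': counts = {'y': 0}
i=1, x='x': counts = {'y': 0, 'x': 1}
i=2, x='z': counts = {'y': 0, 'x': 1, 'z': 2}
i=3, x='x': counts = {'y': 0, 'x': 4, 'z': 2}
i=4, x='y': counts = {'y': 4, 'x': 4, 'z': 2}
i=5, x='x': counts = {'y': 4, 'x': 9, 'z': 2}
i=6, x='z': counts = {'y': 4, 'x': 9, 'z': 8}
i=7, x='y': counts = {'y': 11, 'x': 9, 'z': 8}
i=8, x='z': counts = {'y': 11, 'x': 9, 'z': 16}
i=9, x='z': counts = {'y': 11, 'x': 9, 'z': 25}

{'y': 11, 'x': 9, 'z': 25}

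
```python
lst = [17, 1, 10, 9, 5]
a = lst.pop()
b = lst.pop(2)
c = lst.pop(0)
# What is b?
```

After line 1: lst = [17, 1, 10, 9, 5]
After line 2 (pop() -> a = 5): lst = [17, 1, 10, 9]
After line 3 (pop(2) -> b = 10): lst = [17, 1, 9]
After line 4 (pop(0) -> c = 17): lst = [1, 9]

10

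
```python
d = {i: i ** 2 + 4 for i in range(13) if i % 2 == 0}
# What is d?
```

{0: 4, 2: 8, 4: 20, 6: 40, 8: 68, 10: 104, 12: 148}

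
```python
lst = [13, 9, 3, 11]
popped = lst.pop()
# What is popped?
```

11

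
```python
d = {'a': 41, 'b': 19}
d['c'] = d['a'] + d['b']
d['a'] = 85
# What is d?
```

After line 1: d = {'a': 41, 'b': 19}
After line 2 (d['c'] = 41 + 19): d = {'a': 41, 'b': 19, 'c': 60}
After line 3: d = {'a': 85, 'b': 19, 'c': 60}

{'a': 85, 'b': 19, 'c': 60}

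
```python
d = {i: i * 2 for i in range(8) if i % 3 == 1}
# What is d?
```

{1: 2, 4: 8, 7: 14}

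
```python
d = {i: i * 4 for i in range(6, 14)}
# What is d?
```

{6: 24, 7: 28, 8: 32, 9: 36, 10: 40, 11: 44, 12: 48, 13: 52}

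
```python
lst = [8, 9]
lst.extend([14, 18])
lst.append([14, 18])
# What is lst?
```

After line 1: lst = [8, 9]
After line 2 (extend unpacks [14, 18]): lst = [8, 9, 14, 18]
After line 3 (append adds [14, 18] as single element): lst = [8, 9, 14, 18, [14, 18]]

[8, 9, 14, 18, [14, 18]]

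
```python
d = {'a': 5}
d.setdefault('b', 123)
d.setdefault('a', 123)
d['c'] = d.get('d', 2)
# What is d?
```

After line 1: d = {'a': 5}
After line 2 (setdefault adds 'b'=123): d = {'a': 5, 'b': 123}
After line 3 (setdefault 'a' no-op, already exists): d = {'a': 5, 'b': 123}
After line 4 (get('d', 2) returns default since 'd' not in d): d = {'a': 5, 'b': 123, 'c': 2}

{'a': 5, 'b': 123, 'c': 2}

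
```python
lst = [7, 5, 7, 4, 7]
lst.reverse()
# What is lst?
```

[7, 4, 7, 5, 7]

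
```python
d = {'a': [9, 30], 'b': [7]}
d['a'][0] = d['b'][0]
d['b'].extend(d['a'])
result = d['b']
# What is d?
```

After line 1: d = {'a': [9, 30], 'b': [7]}
After line 2 (a[0] = b[0] = 7): d = {'a': [7, 30], 'b': [7]}
After line 3 (b.extend(a) appends [7, 30]): d = {'a': [7, 30], 'b': [7, 7, 30]}
After line 4: result = d['b'] = [7, 7, 30]

{'a': [7, 30], 'b': [7, 7, 30]}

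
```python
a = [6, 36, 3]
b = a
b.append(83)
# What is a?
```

After line 1: a = [6, 36, 3]
After line 2 (b = a is an alias, same object): a = [6, 36, 3], b = [6, 36, 3]
After line 3 (b.append mutates the shared list): a = [6, 36, 3, 83], b = [6, 36, 3, 83]

[6, 36, 3, 83]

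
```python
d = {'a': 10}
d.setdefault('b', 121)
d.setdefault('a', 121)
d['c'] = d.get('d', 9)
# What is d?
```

After line 1: d = {'a': 10}
After line 2 (setdefault adds 'b'=121): d = {'a': 10, 'b': 121}
After line 3 (setdefault 'a' no-op, already exists): d = {'a': 10, 'b': 121}
After line 4 (get('d', 9) returns default since 'd' not in d): d = {'a': 10, 'b': 121, 'c': 9}

{'a': 10, 'b': 121, 'c': 9}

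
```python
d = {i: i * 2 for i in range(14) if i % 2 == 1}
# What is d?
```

{1: 2, 3: 6, 5: 10, 7: 14, 9: 18, 11: 22, 13: 26}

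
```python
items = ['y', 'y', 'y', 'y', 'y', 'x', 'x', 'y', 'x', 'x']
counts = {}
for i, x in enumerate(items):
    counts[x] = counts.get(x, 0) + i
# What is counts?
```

Initial: counts = {}, items = ['y', 'y', 'y', 'y', 'y', 'x', 'x', 'y', 'x', 'x']
i=0, x='y': counts = {'y': 0}
i=1, x='y': counts = {'y': 1}
i=2, x='y': counts = {'y': 3}
i=3, x='y': counts = {'y': 6}
i=4, x='y': counts = {'y': 10}
i=5, x='x': counts = {'y': 10, 'x': 5}
i=6, x='x': counts = {'y': 10, 'x': 11}
i=7, x='y': counts = {'y': 17, 'x': 11}
i=8, x='x': counts = {'y': 17, 'x': 19}
i=9, x='x': counts = {'y': 17, 'x': 28}

{'y': 17, 'x': 28}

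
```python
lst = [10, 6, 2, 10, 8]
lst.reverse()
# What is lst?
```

[8, 10, 2, 6, 10]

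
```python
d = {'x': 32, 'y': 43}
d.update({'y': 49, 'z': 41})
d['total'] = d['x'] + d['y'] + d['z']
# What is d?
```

After line 1: d = {'x': 32, 'y': 43}
After line 2 (y overwritten, z added): d = {'x': 32, 'y': 49, 'z': 41}
After line 3 (total = 32 + 49 + 41 = 122): d = {'x': 32, 'y': 49, 'z': 41, 'total': 122}

{'x': 32, 'y': 49, 'z': 41, 'total': 122}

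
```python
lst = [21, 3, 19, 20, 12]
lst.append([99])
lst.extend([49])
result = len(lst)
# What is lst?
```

After line 1: lst = [21, 3, 19, 20, 12]
After line 2 (append adds [99] as single element): lst = [21, 3, 19, 20, 12, [99]]
After line 3 (extend unpacks [49], adds 49): lst = [21, 3, 19, 20, 12, [99], 49]
After line 4: result = len(lst) = 7

[21, 3, 19, 20, 12, [99], 49]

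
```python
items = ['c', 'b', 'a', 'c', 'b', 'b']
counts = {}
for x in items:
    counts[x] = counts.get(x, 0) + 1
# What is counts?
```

Initial: counts = {}, items = ['c', 'b', 'a', 'c', 'b', 'b']
See 'c': counts = {'c': 1}
See 'b': counts = {'c': 1, 'b': 1}
See 'a': counts = {'c': 1, 'b': 1, 'a': 1}
See 'c': counts = {'c': 2, 'b': 1, 'a': 1}
See 'b': counts = {'c': 2, 'b': 2, 'a': 1}
See 'b': counts = {'c': 2, 'b': 3, 'a': 1}

{'c': 2, 'b': 3, 'a': 1}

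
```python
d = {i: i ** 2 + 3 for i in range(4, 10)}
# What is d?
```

{4: 19, 5: 28, 6: 39, 7: 52, 8: 67, 9: 84}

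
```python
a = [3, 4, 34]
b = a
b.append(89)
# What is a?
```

After line 1: a = [3, 4, 34]
After line 2 (b = a is an alias, same object): a = [3, 4, 34], b = [3, 4, 34]
After line 3 (b.append mutates the shared list): a = [3, 4, 34, 89], b = [3, 4, 34, 89]

[3, 4, 34, 89]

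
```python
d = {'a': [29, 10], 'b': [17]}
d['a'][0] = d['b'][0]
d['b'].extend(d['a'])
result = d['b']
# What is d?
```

After line 1: d = {'a': [29, 10], 'b': [17]}
After line 2 (a[0] = b[0] = 17): d = {'a': [17, 10], 'b': [17]}
After line 3 (b.extend(a) appends [17, 10]): d = {'a': [17, 10], 'b': [17, 17, 10]}
After line 4: result = d['b'] = [17, 17, 10]

{'a': [17, 10], 'b': [17, 17, 10]}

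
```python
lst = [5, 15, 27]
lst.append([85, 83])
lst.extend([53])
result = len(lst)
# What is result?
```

After line 1: lst = [5, 15, 27]
After line 2 (append adds [85, 83] as single element): lst = [5, 15, 27, [85, 83]]
After line 3 (extend unpacks [53], adds 53): lst = [5, 15, 27, [85, 83], 53]
After line 4: result = len(lst) = 5

5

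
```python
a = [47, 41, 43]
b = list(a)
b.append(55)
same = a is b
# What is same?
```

After line 1: a = [47, 41, 43]
After line 2 (b = list(a) is a shallow copy, new object): a = [47, 41, 43], b = [47, 41, 43]
After line 3 (append only mutates b): a = [47, 41, 43], b = [47, 41, 43, 55]
After line 4 (same = a is b; different objects -> False): same = False

False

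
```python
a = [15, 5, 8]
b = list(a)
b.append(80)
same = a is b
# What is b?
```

After line 1: a = [15, 5, 8]
After line 2 (b = list(a) is a shallow copy, new object): a = [15, 5, 8], b = [15, 5, 8]
After line 3 (append only mutates b): a = [15, 5, 8], b = [15, 5, 8, 80]
After line 4 (same = a is b; different objects -> False): same = False

[15, 5, 8, 80]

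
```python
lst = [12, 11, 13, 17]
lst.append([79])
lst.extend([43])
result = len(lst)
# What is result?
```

After line 1: lst = [12, 11, 13, 17]
After line 2 (append adds [79] as single element): lst = [12, 11, 13, 17, [79]]
After line 3 (extend unpacks [43], adds 43): lst = [12, 11, 13, 17, [79], 43]
After line 4: result = len(lst) = 6

6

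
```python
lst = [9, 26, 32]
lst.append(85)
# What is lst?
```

[9, 26, 32, 85]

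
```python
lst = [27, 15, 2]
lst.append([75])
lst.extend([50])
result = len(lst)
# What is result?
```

After line 1: lst = [27, 15, 2]
After line 2 (append adds [75] as single element): lst = [27, 15, 2, [75]]
After line 3 (extend unpacks [50], adds 50): lst = [27, 15, 2, [75], 50]
After line 4: result = len(lst) = 5

5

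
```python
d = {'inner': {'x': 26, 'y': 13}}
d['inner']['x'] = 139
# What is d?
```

After line 1: d = {'inner': {'x': 26, 'y': 13}}
After line 2 (inner x overwritten): d = {'inner': {'x': 139, 'y': 13}}

{'inner': {'x': 139, 'y': 13}}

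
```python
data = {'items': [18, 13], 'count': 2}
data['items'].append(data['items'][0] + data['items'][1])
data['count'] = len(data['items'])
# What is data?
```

After line 1: data = {'items': [18, 13], 'count': 2}
After line 2 (append 18 + 13 = 31): data = {'items': [18, 13, 31], 'count': 2}
After line 3 (count = len(items) = 3): data = {'items': [18, 13, 31], 'count': 3}

{'items': [18, 13, 31], 'count': 3}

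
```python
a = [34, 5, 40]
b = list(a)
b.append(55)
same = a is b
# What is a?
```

After line 1: a = [34, 5, 40]
After line 2 (b = list(a) is a shallow copy, new object): a = [34, 5, 40], b = [34, 5, 40]
After line 3 (append only mutates b): a = [34, 5, 40], b = [34, 5, 40, 55]
After line 4 (same = a is b; different objects -> False): same = False

[34, 5, 40]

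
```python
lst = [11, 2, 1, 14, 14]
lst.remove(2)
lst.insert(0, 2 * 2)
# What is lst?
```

After line 1: lst = [11, 2, 1, 14, 14]
After line 2 (remove first 2): lst = [11, 1, 14, 14]
After line 3 (insert 4 at index 0): lst = [4, 11, 1, 14, 14]

[4, 11, 1, 14, 14]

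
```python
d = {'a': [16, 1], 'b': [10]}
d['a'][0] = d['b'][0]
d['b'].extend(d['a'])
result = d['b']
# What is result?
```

After line 1: d = {'a': [16, 1], 'b': [10]}
After line 2 (a[0] = b[0] = 10): d = {'a': [10, 1], 'b': [10]}
After line 3 (b.extend(a) appends [10, 1]): d = {'a': [10, 1], 'b': [10, 10, 1]}
After line 4: result = d['b'] = [10, 10, 1]

[10, 10, 1]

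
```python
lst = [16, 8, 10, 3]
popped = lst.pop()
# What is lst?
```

[16, 8, 10]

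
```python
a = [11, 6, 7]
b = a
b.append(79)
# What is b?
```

After line 1: a = [11, 6, 7]
After line 2 (b = a is an alias, same object): a = [11, 6, 7], b = [11, 6, 7]
After line 3 (b.append mutates the shared list): a = [11, 6, 7, 79], b = [11, 6, 7, 79]

[11, 6, 7, 79]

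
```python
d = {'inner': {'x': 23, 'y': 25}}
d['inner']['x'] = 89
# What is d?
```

After line 1: d = {'inner': {'x': 23, 'y': 25}}
After line 2 (inner x overwritten): d = {'inner': {'x': 89, 'y': 25}}

{'inner': {'x': 89, 'y': 25}}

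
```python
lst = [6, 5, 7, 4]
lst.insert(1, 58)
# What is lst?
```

[6, 58, 5, 7, 4]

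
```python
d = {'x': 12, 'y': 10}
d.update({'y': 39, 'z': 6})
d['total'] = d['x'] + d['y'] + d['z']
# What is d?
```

After line 1: d = {'x': 12, 'y': 10}
After line 2 (y overwritten, z added): d = {'x': 12, 'y': 39, 'z': 6}
After line 3 (total = 12 + 39 + 6 = 57): d = {'x': 12, 'y': 39, 'z': 6, 'total': 57}

{'x': 12, 'y': 39, 'z': 6, 'total': 57}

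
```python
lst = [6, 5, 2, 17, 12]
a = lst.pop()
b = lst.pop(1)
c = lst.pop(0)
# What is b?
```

After line 1: lst = [6, 5, 2, 17, 12]
After line 2 (pop() -> a = 12): lst = [6, 5, 2, 17]
After line 3 (pop(1) -> b = 5): lst = [6, 2, 17]
After line 4 (pop(0) -> c = 6): lst = [2, 17]

5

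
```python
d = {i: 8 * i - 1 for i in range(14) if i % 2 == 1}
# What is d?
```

{1: 7, 3: 23, 5: 39, 7: 55, 9: 71, 11: 87, 13: 103}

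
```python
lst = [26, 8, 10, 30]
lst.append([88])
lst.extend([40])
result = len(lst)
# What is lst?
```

After line 1: lst = [26, 8, 10, 30]
After line 2 (append adds [88] as single element): lst = [26, 8, 10, 30, [88]]
After line 3 (extend unpacks [40], adds 40): lst = [26, 8, 10, 30, [88], 40]
After line 4: result = len(lst) = 6

[26, 8, 10, 30, [88], 40]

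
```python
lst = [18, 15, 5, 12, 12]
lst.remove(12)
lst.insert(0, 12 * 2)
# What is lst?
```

After line 1: lst = [18, 15, 5, 12, 12]
After line 2 (remove first 12): lst = [18, 15, 5, 12]
After line 3 (insert 24 at index 0): lst = [24, 18, 15, 5, 12]

[24, 18, 15, 5, 12]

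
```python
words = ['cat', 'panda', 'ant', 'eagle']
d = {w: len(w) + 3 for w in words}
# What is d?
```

{'cat': 6, 'panda': 8, 'ant': 6, 'eagle': 8}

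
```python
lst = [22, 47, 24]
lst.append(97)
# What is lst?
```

[22, 47, 24, 97]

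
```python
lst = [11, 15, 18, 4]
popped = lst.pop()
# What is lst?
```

[11, 15, 18]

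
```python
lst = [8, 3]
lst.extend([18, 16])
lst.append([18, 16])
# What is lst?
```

After line 1: lst = [8, 3]
After line 2 (extend unpacks [18, 16]): lst = [8, 3, 18, 16]
After line 3 (append adds [18, 16] as single element): lst = [8, 3, 18, 16, [18, 16]]

[8, 3, 18, 16, [18, 16]]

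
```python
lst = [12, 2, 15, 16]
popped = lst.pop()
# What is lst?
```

[12, 2, 15]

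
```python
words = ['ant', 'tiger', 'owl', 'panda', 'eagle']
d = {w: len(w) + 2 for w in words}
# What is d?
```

{'ant': 5, 'tiger': 7, 'owl': 5, 'panda': 7, 'eagle': 7}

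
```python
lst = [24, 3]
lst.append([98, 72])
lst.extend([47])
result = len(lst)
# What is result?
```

After line 1: lst = [24, 3]
After line 2 (append adds [98, 72] as single element): lst = [24, 3, [98, 72]]
After line 3 (extend unpacks [47], adds 47): lst = [24, 3, [98, 72], 47]
After line 4: result = len(lst) = 4

4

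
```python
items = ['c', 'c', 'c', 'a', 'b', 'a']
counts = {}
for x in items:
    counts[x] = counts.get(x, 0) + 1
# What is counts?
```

Initial: counts = {}, items = ['c', 'c', 'c', 'a', 'b', 'a']
See 'c': counts = {'c': 1}
See 'c': counts = {'c': 2}
See 'c': counts = {'c': 3}
See 'a': counts = {'c': 3, 'a': 1}
See 'b': counts = {'c': 3, 'a': 1, 'b': 1}
See 'a': counts = {'c': 3, 'a': 2, 'b': 1}

{'c': 3, 'a': 2, 'b': 1}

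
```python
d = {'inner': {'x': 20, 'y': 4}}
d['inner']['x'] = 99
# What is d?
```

After line 1: d = {'inner': {'x': 20, 'y': 4}}
After line 2 (inner x overwritten): d = {'inner': {'x': 99, 'y': 4}}

{'inner': {'x': 99, 'y': 4}}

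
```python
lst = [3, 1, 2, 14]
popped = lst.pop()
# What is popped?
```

14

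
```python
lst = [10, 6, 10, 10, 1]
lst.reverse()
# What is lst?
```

[1, 10, 10, 6, 10]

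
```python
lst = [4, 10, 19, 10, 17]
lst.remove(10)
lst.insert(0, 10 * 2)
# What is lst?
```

After line 1: lst = [4, 10, 19, 10, 17]
After line 2 (remove first 10): lst = [4, 19, 10, 17]
After line 3 (insert 20 at index 0): lst = [20, 4, 19, 10, 17]

[20, 4, 19, 10, 17]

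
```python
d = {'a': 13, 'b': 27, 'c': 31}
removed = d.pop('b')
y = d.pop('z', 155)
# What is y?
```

After line 1: d = {'a': 13, 'b': 27, 'c': 31}
After line 2 (pop 'b' returns 27): d = {'a': 13, 'c': 31}, removed = 27
After line 3 (pop 'z' missing, returns default 155): d = {'a': 13, 'c': 31}, y = 155

155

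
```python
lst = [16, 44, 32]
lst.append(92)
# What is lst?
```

[16, 44, 32, 92]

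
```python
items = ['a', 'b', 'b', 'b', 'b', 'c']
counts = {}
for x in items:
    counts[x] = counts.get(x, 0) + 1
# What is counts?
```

Initial: counts = {}, items = ['a', 'b', 'b', 'b', 'b', 'c']
See 'a': counts = {'a': 1}
See 'b': counts = {'a': 1, 'b': 1}
See 'b': counts = {'a': 1, 'b': 2}
See 'b': counts = {'a': 1, 'b': 3}
See 'b': counts = {'a': 1, 'b': 4}
See 'c': counts = {'a': 1, 'b': 4, 'c': 1}

{'a': 1, 'b': 4, 'c': 1}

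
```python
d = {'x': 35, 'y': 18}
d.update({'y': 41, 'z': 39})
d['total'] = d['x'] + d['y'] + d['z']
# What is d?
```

After line 1: d = {'x': 35, 'y': 18}
After line 2 (y overwritten, z added): d = {'x': 35, 'y': 41, 'z': 39}
After line 3 (total = 35 + 41 + 39 = 115): d = {'x': 35, 'y': 41, 'z': 39, 'total': 115}

{'x': 35, 'y': 41, 'z': 39, 'total': 115}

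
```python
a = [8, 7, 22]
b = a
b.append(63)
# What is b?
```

After line 1: a = [8, 7, 22]
After line 2 (b = a is an alias, same object): a = [8, 7, 22], b = [8, 7, 22]
After line 3 (b.append mutates the shared list): a = [8, 7, 22, 63], b = [8, 7, 22, 63]

[8, 7, 22, 63]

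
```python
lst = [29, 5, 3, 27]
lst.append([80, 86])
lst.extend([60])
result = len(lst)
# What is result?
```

After line 1: lst = [29, 5, 3, 27]
After line 2 (append adds [80, 86] as single element): lst = [29, 5, 3, 27, [80, 86]]
After line 3 (extend unpacks [60], adds 60): lst = [29, 5, 3, 27, [80, 86], 60]
After line 4: result = len(lst) = 6

6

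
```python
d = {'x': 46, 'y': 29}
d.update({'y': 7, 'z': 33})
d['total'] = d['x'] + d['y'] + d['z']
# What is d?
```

After line 1: d = {'x': 46, 'y': 29}
After line 2 (y overwritten, z added): d = {'x': 46, 'y': 7, 'z': 33}
After line 3 (total = 46 + 7 + 33 = 86): d = {'x': 46, 'y': 7, 'z': 33, 'total': 86}

{'x': 46, 'y': 7, 'z': 33, 'total': 86}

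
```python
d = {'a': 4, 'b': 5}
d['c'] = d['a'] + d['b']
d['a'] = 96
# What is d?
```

After line 1: d = {'a': 4, 'b': 5}
After line 2 (d['c'] = 4 + 5): d = {'a': 4, 'b': 5, 'c': 9}
After line 3: d = {'a': 96, 'b': 5, 'c': 9}

{'a': 96, 'b': 5, 'c': 9}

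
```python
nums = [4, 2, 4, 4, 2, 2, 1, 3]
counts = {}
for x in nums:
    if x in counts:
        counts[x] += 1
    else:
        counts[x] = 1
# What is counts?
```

Initial: counts = {}, nums = [4, 2, 4, 4, 2, 2, 1, 3]
See 4: counts = {4: 1}
See 2: counts = {4: 1, 2: 1}
See 4: counts = {4: 2, 2: 1}
See 4: counts = {4: 3, 2: 1}
See 2: counts = {4: 3, 2: 2}
See 2: counts = {4: 3, 2: 3}
See 1: counts = {4: 3, 2: 3, 1: 1}
See 3: counts = {4: 3, 2: 3, 1: 1, 3: 1}

{4: 3, 2: 3, 1: 1, 3: 1}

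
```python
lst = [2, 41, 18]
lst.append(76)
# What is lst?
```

[2, 41, 18, 76]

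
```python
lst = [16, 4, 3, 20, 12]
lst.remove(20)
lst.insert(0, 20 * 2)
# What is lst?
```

After line 1: lst = [16, 4, 3, 20, 12]
After line 2 (remove first 20): lst = [16, 4, 3, 12]
After line 3 (insert 40 at index 0): lst = [40, 16, 4, 3, 12]

[40, 16, 4, 3, 12]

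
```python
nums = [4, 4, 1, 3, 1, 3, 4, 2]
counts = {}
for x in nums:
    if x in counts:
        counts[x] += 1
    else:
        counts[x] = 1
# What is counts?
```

Initial: counts = {}, nums = [4, 4, 1, 3, 1, 3, 4, 2]
See 4: counts = {4: 1}
See 4: counts = {4: 2}
See 1: counts = {4: 2, 1: 1}
See 3: counts = {4: 2, 1: 1, 3: 1}
See 1: counts = {4: 2, 1: 2, 3: 1}
See 3: counts = {4: 2, 1: 2, 3: 2}
See 4: counts = {4: 3, 1: 2, 3: 2}
See 2: counts = {4: 3, 1: 2, 3: 2, 2: 1}

{4: 3, 1: 2, 3: 2, 2: 1}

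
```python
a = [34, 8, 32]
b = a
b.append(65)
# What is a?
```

After line 1: a = [34, 8, 32]
After line 2 (b = a is an alias, same object): a = [34, 8, 32], b = [34, 8, 32]
After line 3 (b.append mutates the shared list): a = [34, 8, 32, 65], b = [34, 8, 32, 65]

[34, 8, 32, 65]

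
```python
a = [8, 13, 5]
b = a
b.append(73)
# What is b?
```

After line 1: a = [8, 13, 5]
After line 2 (b = a is an alias, same object): a = [8, 13, 5], b = [8, 13, 5]
After line 3 (b.append mutates the shared list): a = [8, 13, 5, 73], b = [8, 13, 5, 73]

[8, 13, 5, 73]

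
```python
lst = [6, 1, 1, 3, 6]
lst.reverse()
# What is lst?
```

[6, 3, 1, 1, 6]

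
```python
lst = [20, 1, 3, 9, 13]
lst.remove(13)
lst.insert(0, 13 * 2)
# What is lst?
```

After line 1: lst = [20, 1, 3, 9, 13]
After line 2 (remove first 13): lst = [20, 1, 3, 9]
After line 3 (insert 26 at index 0): lst = [26, 20, 1, 3, 9]

[26, 20, 1, 3, 9]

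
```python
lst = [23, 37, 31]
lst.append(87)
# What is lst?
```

[23, 37, 31, 87]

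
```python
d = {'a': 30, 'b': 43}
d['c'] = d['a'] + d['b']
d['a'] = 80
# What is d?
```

After line 1: d = {'a': 30, 'b': 43}
After line 2 (d['c'] = 30 + 43): d = {'a': 30, 'b': 43, 'c': 73}
After line 3: d = {'a': 80, 'b': 43, 'c': 73}

{'a': 80, 'b': 43, 'c': 73}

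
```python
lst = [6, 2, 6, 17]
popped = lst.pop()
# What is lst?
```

[6, 2, 6]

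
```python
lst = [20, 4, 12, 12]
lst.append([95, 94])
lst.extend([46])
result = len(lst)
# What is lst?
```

After line 1: lst = [20, 4, 12, 12]
After line 2 (append adds [95, 94] as single element): lst = [20, 4, 12, 12, [95, 94]]
After line 3 (extend unpacks [46], adds 46): lst = [20, 4, 12, 12, [95, 94], 46]
After line 4: result = len(lst) = 6

[20, 4, 12, 12, [95, 94], 46]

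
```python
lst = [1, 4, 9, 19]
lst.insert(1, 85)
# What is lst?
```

[1, 85, 4, 9, 19]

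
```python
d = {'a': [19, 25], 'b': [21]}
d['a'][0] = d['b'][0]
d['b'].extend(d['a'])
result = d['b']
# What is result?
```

After line 1: d = {'a': [19, 25], 'b': [21]}
After line 2 (a[0] = b[0] = 21): d = {'a': [21, 25], 'b': [21]}
After line 3 (b.extend(a) appends [21, 25]): d = {'a': [21, 25], 'b': [21, 21, 25]}
After line 4: result = d['b'] = [21, 21, 25]

[21, 21, 25]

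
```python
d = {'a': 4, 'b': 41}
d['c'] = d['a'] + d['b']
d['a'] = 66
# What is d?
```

After line 1: d = {'a': 4, 'b': 41}
After line 2 (d['c'] = 4 + 41): d = {'a': 4, 'b': 41, 'c': 45}
After line 3: d = {'a': 66, 'b': 41, 'c': 45}

{'a': 66, 'b': 41, 'c': 45}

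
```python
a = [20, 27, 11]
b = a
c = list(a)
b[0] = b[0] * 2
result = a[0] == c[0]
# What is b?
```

After line 1: a = [20, 27, 11]
After line 2 (b = a, alias): a = [20, 27, 11], b = [20, 27, 11]
After line 3 (c = list(a) is a copy, new object): c = [20, 27, 11]
After line 4 (b[0] = 20 * 2 = 40; mutates shared a/b): a = b = [40, 27, 11], c = [20, 27, 11]
After line 5 (a[0] = 40, c[0] = 20; result = False)

[40, 27, 11]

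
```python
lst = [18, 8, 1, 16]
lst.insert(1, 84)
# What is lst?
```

[18, 84, 8, 1, 16]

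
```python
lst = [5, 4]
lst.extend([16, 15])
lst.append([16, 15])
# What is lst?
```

After line 1: lst = [5, 4]
After line 2 (extend unpacks [16, 15]): lst = [5, 4, 16, 15]
After line 3 (append adds [16, 15] as single element): lst = [5, 4, 16, 15, [16, 15]]

[5, 4, 16, 15, [16, 15]]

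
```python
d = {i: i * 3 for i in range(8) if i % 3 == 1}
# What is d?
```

{1: 3, 4: 12, 7: 21}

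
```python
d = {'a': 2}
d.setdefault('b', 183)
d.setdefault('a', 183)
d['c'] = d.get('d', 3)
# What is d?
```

After line 1: d = {'a': 2}
After line 2 (setdefault adds 'b'=183): d = {'a': 2, 'b': 183}
After line 3 (setdefault 'a' no-op, already exists): d = {'a': 2, 'b': 183}
After line 4 (get('d', 3) returns default since 'd' not in d): d = {'a': 2, 'b': 183, 'c': 3}

{'a': 2, 'b': 183, 'c': 3}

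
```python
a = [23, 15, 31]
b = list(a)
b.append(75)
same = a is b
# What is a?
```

After line 1: a = [23, 15, 31]
After line 2 (b = list(a) is a shallow copy, new object): a = [23, 15, 31], b = [23, 15, 31]
After line 3 (append only mutates b): a = [23, 15, 31], b = [23, 15, 31, 75]
After line 4 (same = a is b; different objects -> False): same = False

[23, 15, 31]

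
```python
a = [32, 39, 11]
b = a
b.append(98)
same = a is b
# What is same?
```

After line 1: a = [32, 39, 11]
After line 2 (b = a is an alias, same object): a = [32, 39, 11], b = [32, 39, 11]
After line 3 (b.append mutates the shared list): a = [32, 39, 11, 98], b = [32, 39, 11, 98]
After line 4 (same = a is b; same object -> True): same = True

True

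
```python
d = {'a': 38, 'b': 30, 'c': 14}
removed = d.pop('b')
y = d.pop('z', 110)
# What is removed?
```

After line 1: d = {'a': 38, 'b': 30, 'c': 14}
After line 2 (pop 'b' returns 30): d = {'a': 38, 'c': 14}, removed = 30
After line 3 (pop 'z' missing, returns default 110): d = {'a': 38, 'c': 14}, y = 110

30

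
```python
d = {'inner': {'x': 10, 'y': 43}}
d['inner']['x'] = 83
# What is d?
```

After line 1: d = {'inner': {'x': 10, 'y': 43}}
After line 2 (inner x overwritten): d = {'inner': {'x': 83, 'y': 43}}

{'inner': {'x': 83, 'y': 43}}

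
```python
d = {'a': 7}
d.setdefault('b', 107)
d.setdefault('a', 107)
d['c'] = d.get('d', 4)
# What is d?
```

After line 1: d = {'a': 7}
After line 2 (setdefault adds 'b'=107): d = {'a': 7, 'b': 107}
After line 3 (setdefault 'a' no-op, already exists): d = {'a': 7, 'b': 107}
After line 4 (get('d', 4) returns default since 'd' not in d): d = {'a': 7, 'b': 107, 'c': 4}

{'a': 7, 'b': 107, 'c': 4}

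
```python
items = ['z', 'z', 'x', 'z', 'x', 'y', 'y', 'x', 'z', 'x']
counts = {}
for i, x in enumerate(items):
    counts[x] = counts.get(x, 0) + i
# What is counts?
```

Initial: counts = {}, items = ['z', 'z', 'x', 'z', 'x', 'y', 'y', 'x', 'z', 'x']
i=0, x='z': counts = {'z': 0}
i=1, x='z': counts = {'z': 1}
i=2, x='x': counts = {'z': 1, 'x': 2}
i=3, x='z': counts = {'z': 4, 'x': 2}
i=4, x='x': counts = {'z': 4, 'x': 6}
i=5, x='y': counts = {'z': 4, 'x': 6, 'y': 5}
i=6, x='y': counts = {'z': 4, 'x': 6, 'y': 11}
i=7, x='x': counts = {'z': 4, 'x': 13, 'y': 11}
i=8, x='z': counts = {'z': 12, 'x': 13, 'y': 11}
i=9, x='x': counts = {'z': 12, 'x': 22, 'y': 11}

{'z': 12, 'x': 22, 'y': 11}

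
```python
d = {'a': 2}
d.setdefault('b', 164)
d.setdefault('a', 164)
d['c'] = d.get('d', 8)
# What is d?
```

After line 1: d = {'a': 2}
After line 2 (setdefault adds 'b'=164): d = {'a': 2, 'b': 164}
After line 3 (setdefault 'a' no-op, already exists): d = {'a': 2, 'b': 164}
After line 4 (get('d', 8) returns default since 'd' not in d): d = {'a': 2, 'b': 164, 'c': 8}

{'a': 2, 'b': 164, 'c': 8}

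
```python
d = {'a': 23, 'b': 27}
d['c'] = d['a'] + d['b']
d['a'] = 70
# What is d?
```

After line 1: d = {'a': 23, 'b': 27}
After line 2 (d['c'] = 23 + 27): d = {'a': 23, 'b': 27, 'c': 50}
After line 3: d = {'a': 70, 'b': 27, 'c': 50}

{'a': 70, 'b': 27, 'c': 50}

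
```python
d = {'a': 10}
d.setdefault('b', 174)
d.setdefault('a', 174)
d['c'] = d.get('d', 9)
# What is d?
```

After line 1: d = {'a': 10}
After line 2 (setdefault adds 'b'=174): d = {'a': 10, 'b': 174}
After line 3 (setdefault 'a' no-op, already exists): d = {'a': 10, 'b': 174}
After line 4 (get('d', 9) returns default since 'd' not in d): d = {'a': 10, 'b': 174, 'c': 9}

{'a': 10, 'b': 174, 'c': 9}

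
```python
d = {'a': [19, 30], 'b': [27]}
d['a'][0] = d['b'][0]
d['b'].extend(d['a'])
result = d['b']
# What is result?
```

After line 1: d = {'a': [19, 30], 'b': [27]}
After line 2 (a[0] = b[0] = 27): d = {'a': [27, 30], 'b': [27]}
After line 3 (b.extend(a) appends [27, 30]): d = {'a': [27, 30], 'b': [27, 27, 30]}
After line 4: result = d['b'] = [27, 27, 30]

[27, 27, 30]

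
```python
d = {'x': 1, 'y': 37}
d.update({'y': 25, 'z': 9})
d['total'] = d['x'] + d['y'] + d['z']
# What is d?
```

After line 1: d = {'x': 1, 'y': 37}
After line 2 (y overwritten, z added): d = {'x': 1, 'y': 25, 'z': 9}
After line 3 (total = 1 + 25 + 9 = 35): d = {'x': 1, 'y': 25, 'z': 9, 'total': 35}

{'x': 1, 'y': 25, 'z': 9, 'total': 35}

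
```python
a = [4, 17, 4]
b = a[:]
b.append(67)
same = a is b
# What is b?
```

After line 1: a = [4, 17, 4]
After line 2 (b = a[:] is a shallow copy, new object): a = [4, 17, 4], b = [4, 17, 4]
After line 3 (append only mutates b): a = [4, 17, 4], b = [4, 17, 4, 67]
After line 4 (same = a is b; different objects -> False): same = False

[4, 17, 4, 67]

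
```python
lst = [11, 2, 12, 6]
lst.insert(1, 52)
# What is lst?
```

[11, 52, 2, 12, 6]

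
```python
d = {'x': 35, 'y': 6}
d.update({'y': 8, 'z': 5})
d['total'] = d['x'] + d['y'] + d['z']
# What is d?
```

After line 1: d = {'x': 35, 'y': 6}
After line 2 (y overwritten, z added): d = {'x': 35, 'y': 8, 'z': 5}
After line 3 (total = 35 + 8 + 5 = 48): d = {'x': 35, 'y': 8, 'z': 5, 'total': 48}

{'x': 35, 'y': 8, 'z': 5, 'total': 48}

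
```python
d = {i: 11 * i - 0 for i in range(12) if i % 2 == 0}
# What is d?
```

{0: 0, 2: 22, 4: 44, 6: 66, 8: 88, 10: 110}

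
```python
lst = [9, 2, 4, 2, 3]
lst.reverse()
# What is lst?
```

[3, 2, 4, 2, 9]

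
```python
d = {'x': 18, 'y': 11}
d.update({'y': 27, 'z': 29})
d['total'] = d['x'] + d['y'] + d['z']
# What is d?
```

After line 1: d = {'x': 18, 'y': 11}
After line 2 (y overwritten, z added): d = {'x': 18, 'y': 27, 'z': 29}
After line 3 (total = 18 + 27 + 29 = 74): d = {'x': 18, 'y': 27, 'z': 29, 'total': 74}

{'x': 18, 'y': 27, 'z': 29, 'total': 74}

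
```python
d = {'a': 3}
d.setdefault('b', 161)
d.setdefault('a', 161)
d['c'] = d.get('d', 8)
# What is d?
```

After line 1: d = {'a': 3}
After line 2 (setdefault adds 'b'=161): d = {'a': 3, 'b': 161}
After line 3 (setdefault 'a' no-op, already exists): d = {'a': 3, 'b': 161}
After line 4 (get('d', 8) returns default since 'd' not in d): d = {'a': 3, 'b': 161, 'c': 8}

{'a': 3, 'b': 161, 'c': 8}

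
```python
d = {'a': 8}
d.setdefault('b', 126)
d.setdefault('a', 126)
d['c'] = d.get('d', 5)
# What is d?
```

After line 1: d = {'a': 8}
After line 2 (setdefault adds 'b'=126): d = {'a': 8, 'b': 126}
After line 3 (setdefault 'a' no-op, already exists): d = {'a': 8, 'b': 126}
After line 4 (get('d', 5) returns default since 'd' not in d): d = {'a': 8, 'b': 126, 'c': 5}

{'a': 8, 'b': 126, 'c': 5}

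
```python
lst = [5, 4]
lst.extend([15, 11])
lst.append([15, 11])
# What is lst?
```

After line 1: lst = [5, 4]
After line 2 (extend unpacks [15, 11]): lst = [5, 4, 15, 11]
After line 3 (append adds [15, 11] as single element): lst = [5, 4, 15, 11, [15, 11]]

[5, 4, 15, 11, [15, 11]]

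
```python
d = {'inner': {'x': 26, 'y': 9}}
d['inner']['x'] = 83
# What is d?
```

After line 1: d = {'inner': {'x': 26, 'y': 9}}
After line 2 (inner x overwritten): d = {'inner': {'x': 83, 'y': 9}}

{'inner': {'x': 83, 'y': 9}}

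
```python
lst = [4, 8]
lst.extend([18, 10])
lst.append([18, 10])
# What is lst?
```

After line 1: lst = [4, 8]
After line 2 (extend unpacks [18, 10]): lst = [4, 8, 18, 10]
After line 3 (append adds [18, 10] as single element): lst = [4, 8, 18, 10, [18, 10]]

[4, 8, 18, 10, [18, 10]]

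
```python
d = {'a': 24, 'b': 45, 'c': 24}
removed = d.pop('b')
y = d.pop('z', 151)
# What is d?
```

After line 1: d = {'a': 24, 'b': 45, 'c': 24}
After line 2 (pop 'b' returns 45): d = {'a': 24, 'c': 24}, removed = 45
After line 3 (pop 'z' missing, returns default 151): d = {'a': 24, 'c': 24}, y = 151

{'a': 24, 'c': 24}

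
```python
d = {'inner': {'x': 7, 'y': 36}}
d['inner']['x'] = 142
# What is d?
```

After line 1: d = {'inner': {'x': 7, 'y': 36}}
After line 2 (inner x overwritten): d = {'inner': {'x': 142, 'y': 36}}

{'inner': {'x': 142, 'y': 36}}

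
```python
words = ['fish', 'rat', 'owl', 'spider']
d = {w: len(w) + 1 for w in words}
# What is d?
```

{'fish': 5, 'rat': 4, 'owl': 4, 'spider': 7}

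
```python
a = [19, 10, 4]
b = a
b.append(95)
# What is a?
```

After line 1: a = [19, 10, 4]
After line 2 (b = a is an alias, same object): a = [19, 10, 4], b = [19, 10, 4]
After line 3 (b.append mutates the shared list): a = [19, 10, 4, 95], b = [19, 10, 4, 95]

[19, 10, 4, 95]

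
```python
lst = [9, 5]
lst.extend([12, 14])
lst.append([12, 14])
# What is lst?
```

After line 1: lst = [9, 5]
After line 2 (extend unpacks [12, 14]): lst = [9, 5, 12, 14]
After line 3 (append adds [12, 14] as single element): lst = [9, 5, 12, 14, [12, 14]]

[9, 5, 12, 14, [12, 14]]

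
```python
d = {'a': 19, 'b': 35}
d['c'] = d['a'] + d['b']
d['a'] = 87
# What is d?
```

After line 1: d = {'a': 19, 'b': 35}
After line 2 (d['c'] = 19 + 35): d = {'a': 19, 'b': 35, 'c': 54}
After line 3: d = {'a': 87, 'b': 35, 'c': 54}

{'a': 87, 'b': 35, 'c': 54}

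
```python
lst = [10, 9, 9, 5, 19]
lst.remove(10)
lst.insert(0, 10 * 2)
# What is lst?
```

After line 1: lst = [10, 9, 9, 5, 19]
After line 2 (remove first 10): lst = [9, 9, 5, 19]
After line 3 (insert 20 at index 0): lst = [20, 9, 9, 5, 19]

[20, 9, 9, 5, 19]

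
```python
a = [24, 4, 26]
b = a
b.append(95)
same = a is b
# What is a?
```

After line 1: a = [24, 4, 26]
After line 2 (b = a is an alias, same object): a = [24, 4, 26], b = [24, 4, 26]
After line 3 (b.append mutates the shared list): a = [24, 4, 26, 95], b = [24, 4, 26, 95]
After line 4 (same = a is b; same object -> True): same = True

[24, 4, 26, 95]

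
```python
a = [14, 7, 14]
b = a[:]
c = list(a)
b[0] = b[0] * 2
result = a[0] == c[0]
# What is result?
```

After line 1: a = [14, 7, 14]
After line 2 (b = a[:], copy): a = [14, 7, 14], b = [14, 7, 14]
After line 3 (c = list(a) is a copy, new object): c = [14, 7, 14]
After line 4 (b[0] = 14 * 2 = 28; only b mutates (copy)): a = [14, 7, 14], b = [28, 7, 14], c = [14, 7, 14]
After line 5 (a[0] = 14, c[0] = 14; result = True)

True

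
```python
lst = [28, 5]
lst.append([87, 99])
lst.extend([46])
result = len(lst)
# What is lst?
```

After line 1: lst = [28, 5]
After line 2 (append adds [87, 99] as single element): lst = [28, 5, [87, 99]]
After line 3 (extend unpacks [46], adds 46): lst = [28, 5, [87, 99], 46]
After line 4: result = len(lst) = 4

[28, 5, [87, 99], 46]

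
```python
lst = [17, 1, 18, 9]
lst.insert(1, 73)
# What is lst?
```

[17, 73, 1, 18, 9]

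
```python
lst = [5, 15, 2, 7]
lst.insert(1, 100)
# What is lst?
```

[5, 100, 15, 2, 7]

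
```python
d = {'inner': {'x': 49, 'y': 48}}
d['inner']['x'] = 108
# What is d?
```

After line 1: d = {'inner': {'x': 49, 'y': 48}}
After line 2 (inner x overwritten): d = {'inner': {'x': 108, 'y': 48}}

{'inner': {'x': 108, 'y': 48}}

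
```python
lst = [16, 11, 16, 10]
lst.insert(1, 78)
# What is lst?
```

[16, 78, 11, 16, 10]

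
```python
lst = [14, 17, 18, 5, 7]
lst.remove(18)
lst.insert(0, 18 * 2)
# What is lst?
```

After line 1: lst = [14, 17, 18, 5, 7]
After line 2 (remove first 18): lst = [14, 17, 5, 7]
After line 3 (insert 36 at index 0): lst = [36, 14, 17, 5, 7]

[36, 14, 17, 5, 7]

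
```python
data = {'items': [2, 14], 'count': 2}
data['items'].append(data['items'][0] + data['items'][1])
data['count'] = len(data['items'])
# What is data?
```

After line 1: data = {'items': [2, 14], 'count': 2}
After line 2 (append 2 + 14 = 16): data = {'items': [2, 14, 16], 'count': 2}
After line 3 (count = len(items) = 3): data = {'items': [2, 14, 16], 'count': 3}

{'items': [2, 14, 16], 'count': 3}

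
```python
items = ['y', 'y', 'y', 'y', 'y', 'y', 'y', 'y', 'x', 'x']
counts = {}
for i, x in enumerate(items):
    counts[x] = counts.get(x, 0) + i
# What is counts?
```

Initial: counts = {}, items = ['y', 'y', 'y', 'y', 'y', 'y', 'y', 'y', 'x', 'x']
i=0, x='y': counts = {'y': 0}
i=1, x='y': counts = {'y': 1}
i=2, x='y': counts = {'y': 3}
i=3, x='y': counts = {'y': 6}
i=4, x='y': counts = {'y': 10}
i=5, x='y': counts = {'y': 15}
i=6, x='y': counts = {'y': 21}
i=7, x='y': counts = {'y': 28}
i=8, x='x': counts = {'y': 28, 'x': 8}
i=9, x='x': counts = {'y': 28, 'x': 17}

{'y': 28, 'x': 17}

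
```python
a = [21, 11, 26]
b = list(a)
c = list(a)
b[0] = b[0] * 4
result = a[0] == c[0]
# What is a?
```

After line 1: a = [21, 11, 26]
After line 2 (b = list(a), copy): a = [21, 11, 26], b = [21, 11, 26]
After line 3 (c = list(a) is a copy, new object): c = [21, 11, 26]
After line 4 (b[0] = 21 * 4 = 84; only b mutates (copy)): a = [21, 11, 26], b = [84, 11, 26], c = [21, 11, 26]
After line 5 (a[0] = 21, c[0] = 21; result = True)

[21, 11, 26]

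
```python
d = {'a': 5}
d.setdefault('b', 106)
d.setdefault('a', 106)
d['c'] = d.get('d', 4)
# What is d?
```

After line 1: d = {'a': 5}
After line 2 (setdefault adds 'b'=106): d = {'a': 5, 'b': 106}
After line 3 (setdefault 'a' no-op, already exists): d = {'a': 5, 'b': 106}
After line 4 (get('d', 4) returns default since 'd' not in d): d = {'a': 5, 'b': 106, 'c': 4}

{'a': 5, 'b': 106, 'c': 4}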